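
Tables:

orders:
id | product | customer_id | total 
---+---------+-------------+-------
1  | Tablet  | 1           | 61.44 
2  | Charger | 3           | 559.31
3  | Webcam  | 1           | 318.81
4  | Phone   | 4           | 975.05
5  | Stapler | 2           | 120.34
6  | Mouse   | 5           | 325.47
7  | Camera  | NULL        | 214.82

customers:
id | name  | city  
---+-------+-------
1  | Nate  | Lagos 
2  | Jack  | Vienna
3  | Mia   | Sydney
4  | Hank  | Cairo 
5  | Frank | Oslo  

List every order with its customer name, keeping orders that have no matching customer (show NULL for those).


LEFT JOIN keeps every row from orders (the left table); where customer_id has no match in customers, the customer columns become NULL. Walk through each order:
  - order 1 (Tablet): customer_id=1 -> matches Nate
  - order 2 (Charger): customer_id=3 -> matches Mia
  - order 3 (Webcam): customer_id=1 -> matches Nate
  - order 4 (Phone): customer_id=4 -> matches Hank
  - order 5 (Stapler): customer_id=2 -> matches Jack
  - order 6 (Mouse): customer_id=5 -> matches Frank
  - order 7 (Camera): customer_id=NULL, no match -> kept with NULL
All 7 rows appear; 1 has NULL customer.

SQL:
SELECT a.product, b.name AS customer
FROM orders a
LEFT JOIN customers b ON a.customer_id = b.id

Result:
product | customer
--------+---------
Tablet  | Nate    
Charger | Mia     
Webcam  | Nate    
Phone   | Hank    
Stapler | Jack    
Mouse   | Frank   
Camera  | NULL    


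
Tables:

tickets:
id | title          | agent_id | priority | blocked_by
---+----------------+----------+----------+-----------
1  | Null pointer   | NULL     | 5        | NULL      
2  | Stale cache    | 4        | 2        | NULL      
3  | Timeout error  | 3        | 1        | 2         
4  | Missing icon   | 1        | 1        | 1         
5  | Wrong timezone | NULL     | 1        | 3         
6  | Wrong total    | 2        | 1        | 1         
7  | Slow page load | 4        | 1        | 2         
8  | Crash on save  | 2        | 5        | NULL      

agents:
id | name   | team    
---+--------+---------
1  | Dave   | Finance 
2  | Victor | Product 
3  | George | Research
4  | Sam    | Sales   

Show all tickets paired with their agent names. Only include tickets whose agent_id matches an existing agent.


INNER JOIN keeps only tickets rows whose agent_id matches an id in agents. Walk through each ticket:
  - ticket 1 (Null pointer): agent_id=NULL, no match -> dropped
  - ticket 2 (Stale cache): agent_id=4 -> matches Sam
  - ticket 3 (Timeout error): agent_id=3 -> matches George
  - ticket 4 (Missing icon): agent_id=1 -> matches Dave
  - ticket 5 (Wrong timezone): agent_id=NULL, no match -> dropped
  - ticket 6 (Wrong total): agent_id=2 -> matches Victor
  - ticket 7 (Slow page load): agent_id=4 -> matches Sam
  - ticket 8 (Crash on save): agent_id=2 -> matches Victor
So 2 of 8 rows are dropped.

SQL:
SELECT a.title, b.name AS agent
FROM tickets a
INNER JOIN agents b ON a.agent_id = b.id

Result:
title          | agent 
---------------+-------
Stale cache    | Sam   
Timeout error  | George
Missing icon   | Dave  
Wrong total    | Victor
Slow page load | Sam   
Crash on save  | Victor


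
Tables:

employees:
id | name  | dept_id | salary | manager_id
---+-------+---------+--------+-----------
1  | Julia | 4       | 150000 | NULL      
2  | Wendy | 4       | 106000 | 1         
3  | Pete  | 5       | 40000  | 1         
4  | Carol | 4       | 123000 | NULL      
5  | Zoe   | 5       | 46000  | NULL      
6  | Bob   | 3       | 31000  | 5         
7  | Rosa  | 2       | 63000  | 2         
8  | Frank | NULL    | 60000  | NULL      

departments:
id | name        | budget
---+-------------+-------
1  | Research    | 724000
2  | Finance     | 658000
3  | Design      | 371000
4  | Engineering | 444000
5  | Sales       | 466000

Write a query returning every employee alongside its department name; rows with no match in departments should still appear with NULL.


LEFT JOIN keeps every row from employees (the left table); where dept_id has no match in departments, the department columns become NULL. Walk through each employee:
  - employee 1 (Julia): dept_id=4 -> matches Engineering
  - employee 2 (Wendy): dept_id=4 -> matches Engineering
  - employee 3 (Pete): dept_id=5 -> matches Sales
  - employee 4 (Carol): dept_id=4 -> matches Engineering
  - employee 5 (Zoe): dept_id=5 -> matches Sales
  - employee 6 (Bob): dept_id=3 -> matches Design
  - employee 7 (Rosa): dept_id=2 -> matches Finance
  - employee 8 (Frank): dept_id=NULL, no match -> kept with NULL
All 8 rows appear; 1 has NULL department.

SQL:
SELECT a.name, b.name AS department
FROM employees a
LEFT JOIN departments b ON a.dept_id = b.id

Result:
name  | department 
------+------------
Julia | Engineering
Wendy | Engineering
Pete  | Sales      
Carol | Engineering
Zoe   | Sales      
Bob   | Design     
Rosa  | Finance    
Frank | NULL       


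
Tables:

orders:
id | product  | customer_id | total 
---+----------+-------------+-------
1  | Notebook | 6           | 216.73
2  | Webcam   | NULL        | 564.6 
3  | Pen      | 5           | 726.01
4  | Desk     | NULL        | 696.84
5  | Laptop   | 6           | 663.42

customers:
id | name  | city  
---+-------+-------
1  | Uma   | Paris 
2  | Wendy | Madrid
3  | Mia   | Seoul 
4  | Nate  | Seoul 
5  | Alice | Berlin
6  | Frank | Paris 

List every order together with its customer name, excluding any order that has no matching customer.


INNER JOIN keeps only orders rows whose customer_id matches an id in customers. Walk through each order:
  - order 1 (Notebook): customer_id=6 -> matches Frank
  - order 2 (Webcam): customer_id=NULL, no match -> dropped
  - order 3 (Pen): customer_id=5 -> matches Alice
  - order 4 (Desk): customer_id=NULL, no match -> dropped
  - order 5 (Laptop): customer_id=6 -> matches Frank
So 2 of 5 rows are dropped.

SQL:
SELECT a.product, b.name AS customer
FROM orders a
INNER JOIN customers b ON a.customer_id = b.id

Result:
product  | customer
---------+---------
Notebook | Frank   
Pen      | Alice   
Laptop   | Frank   


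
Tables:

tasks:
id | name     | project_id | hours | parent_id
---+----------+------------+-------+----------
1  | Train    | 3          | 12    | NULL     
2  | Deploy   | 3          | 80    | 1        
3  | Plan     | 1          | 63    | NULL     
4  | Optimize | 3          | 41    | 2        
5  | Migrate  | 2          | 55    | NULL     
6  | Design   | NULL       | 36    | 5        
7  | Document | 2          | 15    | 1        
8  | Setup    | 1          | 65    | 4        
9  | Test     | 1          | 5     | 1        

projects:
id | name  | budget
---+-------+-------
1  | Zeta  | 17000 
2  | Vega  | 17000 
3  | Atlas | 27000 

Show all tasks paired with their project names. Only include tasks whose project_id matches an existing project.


INNER JOIN keeps only tasks rows whose project_id matches an id in projects. Walk through each task:
  - task 1 (Train): project_id=3 -> matches Atlas
  - task 2 (Deploy): project_id=3 -> matches Atlas
  - task 3 (Plan): project_id=1 -> matches Zeta
  - task 4 (Optimize): project_id=3 -> matches Atlas
  - task 5 (Migrate): project_id=2 -> matches Vega
  - task 6 (Design): project_id=NULL, no match -> dropped
  - task 7 (Document): project_id=2 -> matches Vega
  - task 8 (Setup): project_id=1 -> matches Zeta
  - task 9 (Test): project_id=1 -> matches Zeta
So 1 of 9 rows is dropped.

SQL:
SELECT a.name, b.name AS project
FROM tasks a
INNER JOIN projects b ON a.project_id = b.id

Result:
name     | project
---------+--------
Train    | Atlas  
Deploy   | Atlas  
Plan     | Zeta   
Optimize | Atlas  
Migrate  | Vega   
Document | Vega   
Setup    | Zeta   
Test     | Zeta   


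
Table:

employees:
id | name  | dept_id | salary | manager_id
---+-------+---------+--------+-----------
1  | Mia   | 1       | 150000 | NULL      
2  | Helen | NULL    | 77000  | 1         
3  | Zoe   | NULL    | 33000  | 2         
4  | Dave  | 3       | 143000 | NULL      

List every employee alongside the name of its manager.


This is a self-join: employees is joined to a second copy of itself, matching each row's manager_id to another row's id. Use LEFT JOIN so rows with manager_id=NULL are kept.
  - employee 1 (Mia): manager_id=NULL -> NULL
  - employee 2 (Helen): manager_id=1 -> Mia
  - employee 3 (Zoe): manager_id=2 -> Helen
  - employee 4 (Dave): manager_id=NULL -> NULL

SQL:
SELECT a.name AS item, b.name AS manager
FROM employees a
LEFT JOIN employees b ON a.manager_id = b.id

Result:
item  | manager
------+--------
Mia   | NULL   
Helen | Mia    
Zoe   | Helen  
Dave  | NULL   


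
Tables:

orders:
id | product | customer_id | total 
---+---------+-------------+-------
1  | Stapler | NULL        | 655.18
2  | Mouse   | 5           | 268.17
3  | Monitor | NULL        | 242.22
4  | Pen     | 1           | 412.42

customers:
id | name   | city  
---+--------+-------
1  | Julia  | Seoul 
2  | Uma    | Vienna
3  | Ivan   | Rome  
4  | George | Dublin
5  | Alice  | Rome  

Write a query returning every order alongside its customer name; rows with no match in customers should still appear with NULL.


LEFT JOIN keeps every row from orders (the left table); where customer_id has no match in customers, the customer columns become NULL. Walk through each order:
  - order 1 (Stapler): customer_id=NULL, no match -> kept with NULL
  - order 2 (Mouse): customer_id=5 -> matches Alice
  - order 3 (Monitor): customer_id=NULL, no match -> kept with NULL
  - order 4 (Pen): customer_id=1 -> matches Julia
All 4 rows appear; 2 have NULL customer.

SQL:
SELECT a.product, b.name AS customer
FROM orders a
LEFT JOIN customers b ON a.customer_id = b.id

Result:
product | customer
--------+---------
Stapler | NULL    
Mouse   | Alice   
Monitor | NULL    
Pen     | Julia   


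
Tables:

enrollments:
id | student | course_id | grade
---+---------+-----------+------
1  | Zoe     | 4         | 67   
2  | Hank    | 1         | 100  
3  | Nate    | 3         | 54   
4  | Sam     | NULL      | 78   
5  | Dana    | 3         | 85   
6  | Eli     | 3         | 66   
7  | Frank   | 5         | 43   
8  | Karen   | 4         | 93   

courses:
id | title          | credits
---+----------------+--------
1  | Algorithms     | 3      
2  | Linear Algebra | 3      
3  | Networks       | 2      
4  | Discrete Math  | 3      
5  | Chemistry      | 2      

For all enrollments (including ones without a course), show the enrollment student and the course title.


LEFT JOIN keeps every row from enrollments (the left table); where course_id has no match in courses, the course columns become NULL. Walk through each enrollment:
  - enrollment 1 (Zoe): course_id=4 -> matches Discrete Math
  - enrollment 2 (Hank): course_id=1 -> matches Algorithms
  - enrollment 3 (Nate): course_id=3 -> matches Networks
  - enrollment 4 (Sam): course_id=NULL, no match -> kept with NULL
  - enrollment 5 (Dana): course_id=3 -> matches Networks
  - enrollment 6 (Eli): course_id=3 -> matches Networks
  - enrollment 7 (Frank): course_id=5 -> matches Chemistry
  - enrollment 8 (Karen): course_id=4 -> matches Discrete Math
All 8 rows appear; 1 has NULL course.

SQL:
SELECT a.student, b.title AS course
FROM enrollments a
LEFT JOIN courses b ON a.course_id = b.id

Result:
student | course       
--------+--------------
Zoe     | Discrete Math
Hank    | Algorithms   
Nate    | Networks     
Sam     | NULL         
Dana    | Networks     
Eli     | Networks     
Frank   | Chemistry    
Karen   | Discrete Math


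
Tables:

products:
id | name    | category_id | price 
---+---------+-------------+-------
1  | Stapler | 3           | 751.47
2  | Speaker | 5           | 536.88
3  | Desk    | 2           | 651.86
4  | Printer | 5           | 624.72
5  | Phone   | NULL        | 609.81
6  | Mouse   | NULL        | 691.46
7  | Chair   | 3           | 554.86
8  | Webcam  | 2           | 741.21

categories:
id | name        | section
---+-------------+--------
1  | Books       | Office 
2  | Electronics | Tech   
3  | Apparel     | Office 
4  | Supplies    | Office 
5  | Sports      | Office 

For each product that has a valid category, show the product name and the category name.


INNER JOIN keeps only products rows whose category_id matches an id in categories. Walk through each product:
  - product 1 (Stapler): category_id=3 -> matches Apparel
  - product 2 (Speaker): category_id=5 -> matches Sports
  - product 3 (Desk): category_id=2 -> matches Electronics
  - product 4 (Printer): category_id=5 -> matches Sports
  - product 5 (Phone): category_id=NULL, no match -> dropped
  - product 6 (Mouse): category_id=NULL, no match -> dropped
  - product 7 (Chair): category_id=3 -> matches Apparel
  - product 8 (Webcam): category_id=2 -> matches Electronics
So 2 of 8 rows are dropped.

SQL:
SELECT a.name, b.name AS category
FROM products a
INNER JOIN categories b ON a.category_id = b.id

Result:
name    | category   
--------+------------
Stapler | Apparel    
Speaker | Sports     
Desk    | Electronics
Printer | Sports     
Chair   | Apparel    
Webcam  | Electronics


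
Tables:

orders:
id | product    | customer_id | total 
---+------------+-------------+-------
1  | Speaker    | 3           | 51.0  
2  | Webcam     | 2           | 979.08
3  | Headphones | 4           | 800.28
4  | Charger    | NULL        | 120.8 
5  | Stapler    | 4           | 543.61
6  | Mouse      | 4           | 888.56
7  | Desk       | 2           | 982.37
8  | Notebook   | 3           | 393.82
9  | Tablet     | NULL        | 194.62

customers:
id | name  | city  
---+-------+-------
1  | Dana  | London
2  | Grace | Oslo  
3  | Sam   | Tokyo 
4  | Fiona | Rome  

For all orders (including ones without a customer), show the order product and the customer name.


LEFT JOIN keeps every row from orders (the left table); where customer_id has no match in customers, the customer columns become NULL. Walk through each order:
  - order 1 (Speaker): customer_id=3 -> matches Sam
  - order 2 (Webcam): customer_id=2 -> matches Grace
  - order 3 (Headphones): customer_id=4 -> matches Fiona
  - order 4 (Charger): customer_id=NULL, no match -> kept with NULL
  - order 5 (Stapler): customer_id=4 -> matches Fiona
  - order 6 (Mouse): customer_id=4 -> matches Fiona
  - order 7 (Desk): customer_id=2 -> matches Grace
  - order 8 (Notebook): customer_id=3 -> matches Sam
  - order 9 (Tablet): customer_id=NULL, no match -> kept with NULL
All 9 rows appear; 2 have NULL customer.

SQL:
SELECT a.product, b.name AS customer
FROM orders a
LEFT JOIN customers b ON a.customer_id = b.id

Result:
product    | customer
-----------+---------
Speaker    | Sam     
Webcam     | Grace   
Headphones | Fiona   
Charger    | NULL    
Stapler    | Fiona   
Mouse      | Fiona   
Desk       | Grace   
Notebook   | Sam     
Tablet     | NULL    


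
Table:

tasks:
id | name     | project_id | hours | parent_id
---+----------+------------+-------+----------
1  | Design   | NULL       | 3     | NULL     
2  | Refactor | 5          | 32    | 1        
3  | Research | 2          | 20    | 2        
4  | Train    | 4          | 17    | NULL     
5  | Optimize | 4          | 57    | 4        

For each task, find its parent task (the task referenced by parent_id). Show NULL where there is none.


This is a self-join: tasks is joined to a second copy of itself, matching each row's parent_id to another row's id. Use LEFT JOIN so rows with parent_id=NULL are kept.
  - task 1 (Design): parent_id=NULL -> NULL
  - task 2 (Refactor): parent_id=1 -> Design
  - task 3 (Research): parent_id=2 -> Refactor
  - task 4 (Train): parent_id=NULL -> NULL
  - task 5 (Optimize): parent_id=4 -> Train

SQL:
SELECT a.name AS item, b.name AS parent
FROM tasks a
LEFT JOIN tasks b ON a.parent_id = b.id

Result:
item     | parent  
---------+---------
Design   | NULL    
Refactor | Design  
Research | Refactor
Train    | NULL    
Optimize | Train   


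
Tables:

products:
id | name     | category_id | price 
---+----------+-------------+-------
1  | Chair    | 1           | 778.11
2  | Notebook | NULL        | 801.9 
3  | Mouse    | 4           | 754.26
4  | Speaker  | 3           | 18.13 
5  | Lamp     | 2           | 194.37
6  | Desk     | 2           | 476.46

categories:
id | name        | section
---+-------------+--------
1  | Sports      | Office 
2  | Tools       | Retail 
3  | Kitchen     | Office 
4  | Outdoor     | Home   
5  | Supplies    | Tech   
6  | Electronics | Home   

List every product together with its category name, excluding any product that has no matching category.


INNER JOIN keeps only products rows whose category_id matches an id in categories. Walk through each product:
  - product 1 (Chair): category_id=1 -> matches Sports
  - product 2 (Notebook): category_id=NULL, no match -> dropped
  - product 3 (Mouse): category_id=4 -> matches Outdoor
  - product 4 (Speaker): category_id=3 -> matches Kitchen
  - product 5 (Lamp): category_id=2 -> matches Tools
  - product 6 (Desk): category_id=2 -> matches Tools
So 1 of 6 rows is dropped.

SQL:
SELECT a.name, b.name AS category
FROM products a
INNER JOIN categories b ON a.category_id = b.id

Result:
name    | category
--------+---------
Chair   | Sports  
Mouse   | Outdoor 
Speaker | Kitchen 
Lamp    | Tools   
Desk    | Tools   


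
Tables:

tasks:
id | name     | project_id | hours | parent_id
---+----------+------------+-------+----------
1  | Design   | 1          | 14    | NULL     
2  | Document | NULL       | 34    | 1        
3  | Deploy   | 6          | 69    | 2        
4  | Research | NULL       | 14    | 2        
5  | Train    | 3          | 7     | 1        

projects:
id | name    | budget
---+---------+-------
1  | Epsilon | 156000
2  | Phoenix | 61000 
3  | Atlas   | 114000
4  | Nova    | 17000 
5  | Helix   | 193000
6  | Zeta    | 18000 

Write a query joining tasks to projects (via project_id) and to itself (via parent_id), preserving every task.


Two LEFT JOINs from the same base table tasks: one to projects via project_id, one to tasks itself via parent_id. Both are LEFT so every task is preserved.
Match against projects:
  - task 1 (Design): project_id=1 -> matches Epsilon
  - task 2 (Document): project_id=NULL, no match -> kept with NULL
  - task 3 (Deploy): project_id=6 -> matches Zeta
  - task 4 (Research): project_id=NULL, no match -> kept with NULL
  - task 5 (Train): project_id=3 -> matches Atlas
Match against tasks (self):
  - task 1 (Design): parent_id=NULL -> NULL
  - task 2 (Document): parent_id=1 -> Design
  - task 3 (Deploy): parent_id=2 -> Document
  - task 4 (Research): parent_id=2 -> Document
  - task 5 (Train): parent_id=1 -> Design

SQL:
SELECT a.name, b.name AS project, c.name AS parent
FROM tasks a
LEFT JOIN projects b ON a.project_id = b.id
LEFT JOIN tasks c ON a.parent_id = c.id

Result:
name     | project | parent  
---------+---------+---------
Design   | Epsilon | NULL    
Document | NULL    | Design  
Deploy   | Zeta    | Document
Research | NULL    | Document
Train    | Atlas   | Design  


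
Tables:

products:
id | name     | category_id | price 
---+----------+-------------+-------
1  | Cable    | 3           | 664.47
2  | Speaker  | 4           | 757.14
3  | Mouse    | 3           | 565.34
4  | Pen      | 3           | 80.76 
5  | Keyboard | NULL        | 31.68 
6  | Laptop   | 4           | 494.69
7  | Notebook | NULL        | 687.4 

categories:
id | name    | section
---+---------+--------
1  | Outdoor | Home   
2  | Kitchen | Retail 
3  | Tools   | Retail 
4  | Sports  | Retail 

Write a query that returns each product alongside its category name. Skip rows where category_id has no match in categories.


INNER JOIN keeps only products rows whose category_id matches an id in categories. Walk through each product:
  - product 1 (Cable): category_id=3 -> matches Tools
  - product 2 (Speaker): category_id=4 -> matches Sports
  - product 3 (Mouse): category_id=3 -> matches Tools
  - product 4 (Pen): category_id=3 -> matches Tools
  - product 5 (Keyboard): category_id=NULL, no match -> dropped
  - product 6 (Laptop): category_id=4 -> matches Sports
  - product 7 (Notebook): category_id=NULL, no match -> dropped
So 2 of 7 rows are dropped.

SQL:
SELECT a.name, b.name AS category
FROM products a
INNER JOIN categories b ON a.category_id = b.id

Result:
name    | category
--------+---------
Cable   | Tools   
Speaker | Sports  
Mouse   | Tools   
Pen     | Tools   
Laptop  | Sports  


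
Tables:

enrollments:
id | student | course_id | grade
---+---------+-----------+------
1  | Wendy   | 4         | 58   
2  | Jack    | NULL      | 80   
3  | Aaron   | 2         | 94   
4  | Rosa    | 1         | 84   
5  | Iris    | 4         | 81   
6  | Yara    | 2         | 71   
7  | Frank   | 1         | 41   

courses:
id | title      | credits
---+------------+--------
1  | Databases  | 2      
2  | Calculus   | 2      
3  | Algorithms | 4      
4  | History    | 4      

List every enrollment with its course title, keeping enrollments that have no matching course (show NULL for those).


LEFT JOIN keeps every row from enrollments (the left table); where course_id has no match in courses, the course columns become NULL. Walk through each enrollment:
  - enrollment 1 (Wendy): course_id=4 -> matches History
  - enrollment 2 (Jack): course_id=NULL, no match -> kept with NULL
  - enrollment 3 (Aaron): course_id=2 -> matches Calculus
  - enrollment 4 (Rosa): course_id=1 -> matches Databases
  - enrollment 5 (Iris): course_id=4 -> matches History
  - enrollment 6 (Yara): course_id=2 -> matches Calculus
  - enrollment 7 (Frank): course_id=1 -> matches Databases
All 7 rows appear; 1 has NULL course.

SQL:
SELECT a.student, b.title AS course
FROM enrollments a
LEFT JOIN courses b ON a.course_id = b.id

Result:
student | course   
--------+----------
Wendy   | History  
Jack    | NULL     
Aaron   | Calculus 
Rosa    | Databases
Iris    | History  
Yara    | Calculus 
Frank   | Databases


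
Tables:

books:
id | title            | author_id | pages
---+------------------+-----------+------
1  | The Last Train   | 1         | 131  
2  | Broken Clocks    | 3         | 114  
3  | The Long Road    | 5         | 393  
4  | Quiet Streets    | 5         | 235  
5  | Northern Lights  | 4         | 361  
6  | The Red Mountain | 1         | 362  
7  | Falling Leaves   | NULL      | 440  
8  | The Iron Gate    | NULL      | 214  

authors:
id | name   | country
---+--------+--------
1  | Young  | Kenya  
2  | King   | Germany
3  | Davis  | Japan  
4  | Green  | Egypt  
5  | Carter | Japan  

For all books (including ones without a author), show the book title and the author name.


LEFT JOIN keeps every row from books (the left table); where author_id has no match in authors, the author columns become NULL. Walk through each book:
  - book 1 (The Last Train): author_id=1 -> matches Young
  - book 2 (Broken Clocks): author_id=3 -> matches Davis
  - book 3 (The Long Road): author_id=5 -> matches Carter
  - book 4 (Quiet Streets): author_id=5 -> matches Carter
  - book 5 (Northern Lights): author_id=4 -> matches Green
  - book 6 (The Red Mountain): author_id=1 -> matches Young
  - book 7 (Falling Leaves): author_id=NULL, no match -> kept with NULL
  - book 8 (The Iron Gate): author_id=NULL, no match -> kept with NULL
All 8 rows appear; 2 have NULL author.

SQL:
SELECT a.title, b.name AS author
FROM books a
LEFT JOIN authors b ON a.author_id = b.id

Result:
title            | author
-----------------+-------
The Last Train   | Young 
Broken Clocks    | Davis 
The Long Road    | Carter
Quiet Streets    | Carter
Northern Lights  | Green 
The Red Mountain | Young 
Falling Leaves   | NULL  
The Iron Gate    | NULL  


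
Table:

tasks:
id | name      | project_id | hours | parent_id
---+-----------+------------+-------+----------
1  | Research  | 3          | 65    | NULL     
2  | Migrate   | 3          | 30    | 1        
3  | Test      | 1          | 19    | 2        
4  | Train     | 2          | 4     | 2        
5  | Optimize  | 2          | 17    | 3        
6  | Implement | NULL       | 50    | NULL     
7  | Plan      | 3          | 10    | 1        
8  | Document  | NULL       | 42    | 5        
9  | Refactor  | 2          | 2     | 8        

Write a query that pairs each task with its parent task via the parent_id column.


This is a self-join: tasks is joined to a second copy of itself, matching each row's parent_id to another row's id. Use LEFT JOIN so rows with parent_id=NULL are kept.
  - task 1 (Research): parent_id=NULL -> NULL
  - task 2 (Migrate): parent_id=1 -> Research
  - task 3 (Test): parent_id=2 -> Migrate
  - task 4 (Train): parent_id=2 -> Migrate
  - task 5 (Optimize): parent_id=3 -> Test
  - task 6 (Implement): parent_id=NULL -> NULL
  - task 7 (Plan): parent_id=1 -> Research
  - task 8 (Document): parent_id=5 -> Optimize
  - task 9 (Refactor): parent_id=8 -> Document

SQL:
SELECT a.name AS item, b.name AS parent
FROM tasks a
LEFT JOIN tasks b ON a.parent_id = b.id

Result:
item      | parent  
----------+---------
Research  | NULL    
Migrate   | Research
Test      | Migrate 
Train     | Migrate 
Optimize  | Test    
Implement | NULL    
Plan      | Research
Document  | Optimize
Refactor  | Document


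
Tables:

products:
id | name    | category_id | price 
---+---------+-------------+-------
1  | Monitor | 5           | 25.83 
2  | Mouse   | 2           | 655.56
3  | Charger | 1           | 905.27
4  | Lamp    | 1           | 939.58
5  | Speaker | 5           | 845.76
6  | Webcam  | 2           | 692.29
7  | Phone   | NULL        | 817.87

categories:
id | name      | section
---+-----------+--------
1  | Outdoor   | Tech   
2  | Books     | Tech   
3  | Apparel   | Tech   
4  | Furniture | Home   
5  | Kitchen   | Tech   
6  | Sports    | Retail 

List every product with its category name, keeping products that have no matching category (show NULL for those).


LEFT JOIN keeps every row from products (the left table); where category_id has no match in categories, the category columns become NULL. Walk through each product:
  - product 1 (Monitor): category_id=5 -> matches Kitchen
  - product 2 (Mouse): category_id=2 -> matches Books
  - product 3 (Charger): category_id=1 -> matches Outdoor
  - product 4 (Lamp): category_id=1 -> matches Outdoor
  - product 5 (Speaker): category_id=5 -> matches Kitchen
  - product 6 (Webcam): category_id=2 -> matches Books
  - product 7 (Phone): category_id=NULL, no match -> kept with NULL
All 7 rows appear; 1 has NULL category.

SQL:
SELECT a.name, b.name AS category
FROM products a
LEFT JOIN categories b ON a.category_id = b.id

Result:
name    | category
--------+---------
Monitor | Kitchen 
Mouse   | Books   
Charger | Outdoor 
Lamp    | Outdoor 
Speaker | Kitchen 
Webcam  | Books   
Phone   | NULL    


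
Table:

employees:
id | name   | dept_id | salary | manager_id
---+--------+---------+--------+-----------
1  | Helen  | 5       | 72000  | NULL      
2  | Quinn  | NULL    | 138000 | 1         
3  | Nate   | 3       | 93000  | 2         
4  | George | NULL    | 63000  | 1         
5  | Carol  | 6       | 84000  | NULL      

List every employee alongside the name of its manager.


This is a self-join: employees is joined to a second copy of itself, matching each row's manager_id to another row's id. Use LEFT JOIN so rows with manager_id=NULL are kept.
  - employee 1 (Helen): manager_id=NULL -> NULL
  - employee 2 (Quinn): manager_id=1 -> Helen
  - employee 3 (Nate): manager_id=2 -> Quinn
  - employee 4 (George): manager_id=1 -> Helen
  - employee 5 (Carol): manager_id=NULL -> NULL

SQL:
SELECT a.name AS item, b.name AS manager
FROM employees a
LEFT JOIN employees b ON a.manager_id = b.id

Result:
item   | manager
-------+--------
Helen  | NULL   
Quinn  | Helen  
Nate   | Quinn  
George | Helen  
Carol  | NULL   


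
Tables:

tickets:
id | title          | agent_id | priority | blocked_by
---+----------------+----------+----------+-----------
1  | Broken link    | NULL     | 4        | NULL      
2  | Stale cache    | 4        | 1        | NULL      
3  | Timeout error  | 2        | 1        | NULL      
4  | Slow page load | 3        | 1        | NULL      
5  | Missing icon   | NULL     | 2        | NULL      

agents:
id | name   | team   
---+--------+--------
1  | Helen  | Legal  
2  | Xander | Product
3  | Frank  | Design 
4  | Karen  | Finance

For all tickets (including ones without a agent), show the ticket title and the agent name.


LEFT JOIN keeps every row from tickets (the left table); where agent_id has no match in agents, the agent columns become NULL. Walk through each ticket:
  - ticket 1 (Broken link): agent_id=NULL, no match -> kept with NULL
  - ticket 2 (Stale cache): agent_id=4 -> matches Karen
  - ticket 3 (Timeout error): agent_id=2 -> matches Xander
  - ticket 4 (Slow page load): agent_id=3 -> matches Frank
  - ticket 5 (Missing icon): agent_id=NULL, no match -> kept with NULL
All 5 rows appear; 2 have NULL agent.

SQL:
SELECT a.title, b.name AS agent
FROM tickets a
LEFT JOIN agents b ON a.agent_id = b.id

Result:
title          | agent 
---------------+-------
Broken link    | NULL  
Stale cache    | Karen 
Timeout error  | Xander
Slow page load | Frank 
Missing icon   | NULL  


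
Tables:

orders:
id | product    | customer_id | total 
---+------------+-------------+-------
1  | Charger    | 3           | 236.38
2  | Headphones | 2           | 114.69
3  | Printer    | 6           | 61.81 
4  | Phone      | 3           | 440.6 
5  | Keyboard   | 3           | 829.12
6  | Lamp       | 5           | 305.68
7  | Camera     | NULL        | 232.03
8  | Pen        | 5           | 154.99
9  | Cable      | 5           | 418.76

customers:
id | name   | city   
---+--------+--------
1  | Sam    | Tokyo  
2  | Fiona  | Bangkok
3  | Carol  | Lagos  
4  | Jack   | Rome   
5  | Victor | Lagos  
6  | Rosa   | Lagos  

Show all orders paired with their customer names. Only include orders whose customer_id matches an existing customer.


INNER JOIN keeps only orders rows whose customer_id matches an id in customers. Walk through each order:
  - order 1 (Charger): customer_id=3 -> matches Carol
  - order 2 (Headphones): customer_id=2 -> matches Fiona
  - order 3 (Printer): customer_id=6 -> matches Rosa
  - order 4 (Phone): customer_id=3 -> matches Carol
  - order 5 (Keyboard): customer_id=3 -> matches Carol
  - order 6 (Lamp): customer_id=5 -> matches Victor
  - order 7 (Camera): customer_id=NULL, no match -> dropped
  - order 8 (Pen): customer_id=5 -> matches Victor
  - order 9 (Cable): customer_id=5 -> matches Victor
So 1 of 9 rows is dropped.

SQL:
SELECT a.product, b.name AS customer
FROM orders a
INNER JOIN customers b ON a.customer_id = b.id

Result:
product    | customer
-----------+---------
Charger    | Carol   
Headphones | Fiona   
Printer    | Rosa    
Phone      | Carol   
Keyboard   | Carol   
Lamp       | Victor  
Pen        | Victor  
Cable      | Victor  


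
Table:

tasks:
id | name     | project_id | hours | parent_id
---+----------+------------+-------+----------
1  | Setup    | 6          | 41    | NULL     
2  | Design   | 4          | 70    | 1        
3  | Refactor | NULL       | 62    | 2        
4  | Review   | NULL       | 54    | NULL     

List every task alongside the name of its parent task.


This is a self-join: tasks is joined to a second copy of itself, matching each row's parent_id to another row's id. Use LEFT JOIN so rows with parent_id=NULL are kept.
  - task 1 (Setup): parent_id=NULL -> NULL
  - task 2 (Design): parent_id=1 -> Setup
  - task 3 (Refactor): parent_id=2 -> Design
  - task 4 (Review): parent_id=NULL -> NULL

SQL:
SELECT a.name AS item, b.name AS parent
FROM tasks a
LEFT JOIN tasks b ON a.parent_id = b.id

Result:
item     | parent
---------+-------
Setup    | NULL  
Design   | Setup 
Refactor | Design
Review   | NULL  


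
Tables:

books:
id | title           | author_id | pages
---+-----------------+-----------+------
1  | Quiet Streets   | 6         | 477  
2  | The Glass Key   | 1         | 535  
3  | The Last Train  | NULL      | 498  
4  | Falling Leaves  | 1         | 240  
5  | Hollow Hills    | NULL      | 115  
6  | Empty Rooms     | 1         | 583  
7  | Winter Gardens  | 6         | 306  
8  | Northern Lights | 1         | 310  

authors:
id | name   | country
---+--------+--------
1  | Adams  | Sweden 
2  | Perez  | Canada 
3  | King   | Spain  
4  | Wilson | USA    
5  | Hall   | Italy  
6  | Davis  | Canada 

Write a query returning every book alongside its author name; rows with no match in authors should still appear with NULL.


LEFT JOIN keeps every row from books (the left table); where author_id has no match in authors, the author columns become NULL. Walk through each book:
  - book 1 (Quiet Streets): author_id=6 -> matches Davis
  - book 2 (The Glass Key): author_id=1 -> matches Adams
  - book 3 (The Last Train): author_id=NULL, no match -> kept with NULL
  - book 4 (Falling Leaves): author_id=1 -> matches Adams
  - book 5 (Hollow Hills): author_id=NULL, no match -> kept with NULL
  - book 6 (Empty Rooms): author_id=1 -> matches Adams
  - book 7 (Winter Gardens): author_id=6 -> matches Davis
  - book 8 (Northern Lights): author_id=1 -> matches Adams
All 8 rows appear; 2 have NULL author.

SQL:
SELECT a.title, b.name AS author
FROM books a
LEFT JOIN authors b ON a.author_id = b.id

Result:
title           | author
----------------+-------
Quiet Streets   | Davis 
The Glass Key   | Adams 
The Last Train  | NULL  
Falling Leaves  | Adams 
Hollow Hills    | NULL  
Empty Rooms     | Adams 
Winter Gardens  | Davis 
Northern Lights | Adams 


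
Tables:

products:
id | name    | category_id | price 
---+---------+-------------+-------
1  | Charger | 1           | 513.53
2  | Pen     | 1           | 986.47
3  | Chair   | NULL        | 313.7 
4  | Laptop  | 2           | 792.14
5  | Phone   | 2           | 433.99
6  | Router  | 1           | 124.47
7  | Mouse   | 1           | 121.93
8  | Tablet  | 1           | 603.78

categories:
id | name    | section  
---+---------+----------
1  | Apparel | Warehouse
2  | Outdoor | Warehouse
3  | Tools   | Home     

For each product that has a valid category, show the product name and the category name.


INNER JOIN keeps only products rows whose category_id matches an id in categories. Walk through each product:
  - product 1 (Charger): category_id=1 -> matches Apparel
  - product 2 (Pen): category_id=1 -> matches Apparel
  - product 3 (Chair): category_id=NULL, no match -> dropped
  - product 4 (Laptop): category_id=2 -> matches Outdoor
  - product 5 (Phone): category_id=2 -> matches Outdoor
  - product 6 (Router): category_id=1 -> matches Apparel
  - product 7 (Mouse): category_id=1 -> matches Apparel
  - product 8 (Tablet): category_id=1 -> matches Apparel
So 1 of 8 rows is dropped.

SQL:
SELECT a.name, b.name AS category
FROM products a
INNER JOIN categories b ON a.category_id = b.id

Result:
name    | category
--------+---------
Charger | Apparel 
Pen     | Apparel 
Laptop  | Outdoor 
Phone   | Outdoor 
Router  | Apparel 
Mouse   | Apparel 
Tablet  | Apparel 


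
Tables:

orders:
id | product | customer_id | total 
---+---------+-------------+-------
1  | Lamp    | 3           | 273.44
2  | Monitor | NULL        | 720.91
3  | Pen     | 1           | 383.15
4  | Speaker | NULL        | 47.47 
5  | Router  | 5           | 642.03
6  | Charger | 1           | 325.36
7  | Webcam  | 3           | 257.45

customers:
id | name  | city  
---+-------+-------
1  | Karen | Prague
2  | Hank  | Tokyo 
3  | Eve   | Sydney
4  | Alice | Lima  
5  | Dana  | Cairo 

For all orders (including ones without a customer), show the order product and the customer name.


LEFT JOIN keeps every row from orders (the left table); where customer_id has no match in customers, the customer columns become NULL. Walk through each order:
  - order 1 (Lamp): customer_id=3 -> matches Eve
  - order 2 (Monitor): customer_id=NULL, no match -> kept with NULL
  - order 3 (Pen): customer_id=1 -> matches Karen
  - order 4 (Speaker): customer_id=NULL, no match -> kept with NULL
  - order 5 (Router): customer_id=5 -> matches Dana
  - order 6 (Charger): customer_id=1 -> matches Karen
  - order 7 (Webcam): customer_id=3 -> matches Eve
All 7 rows appear; 2 have NULL customer.

SQL:
SELECT a.product, b.name AS customer
FROM orders a
LEFT JOIN customers b ON a.customer_id = b.id

Result:
product | customer
--------+---------
Lamp    | Eve     
Monitor | NULL    
Pen     | Karen   
Speaker | NULL    
Router  | Dana    
Charger | Karen   
Webcam  | Eve     


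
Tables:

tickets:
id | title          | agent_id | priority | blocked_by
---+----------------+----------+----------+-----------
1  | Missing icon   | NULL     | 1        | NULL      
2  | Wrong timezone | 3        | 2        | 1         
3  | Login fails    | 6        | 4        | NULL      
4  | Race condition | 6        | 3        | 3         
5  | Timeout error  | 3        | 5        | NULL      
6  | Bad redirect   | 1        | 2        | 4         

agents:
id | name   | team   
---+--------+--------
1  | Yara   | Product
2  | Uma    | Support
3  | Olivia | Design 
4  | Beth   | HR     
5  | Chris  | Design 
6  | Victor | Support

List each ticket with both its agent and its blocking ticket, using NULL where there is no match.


Two LEFT JOINs from the same base table tickets: one to agents via agent_id, one to tickets itself via blocked_by. Both are LEFT so every ticket is preserved.
Match against agents:
  - ticket 1 (Missing icon): agent_id=NULL, no match -> kept with NULL
  - ticket 2 (Wrong timezone): agent_id=3 -> matches Olivia
  - ticket 3 (Login fails): agent_id=6 -> matches Victor
  - ticket 4 (Race condition): agent_id=6 -> matches Victor
  - ticket 5 (Timeout error): agent_id=3 -> matches Olivia
  - ticket 6 (Bad redirect): agent_id=1 -> matches Yara
Match against tickets (self):
  - ticket 1 (Missing icon): blocked_by=NULL -> NULL
  - ticket 2 (Wrong timezone): blocked_by=1 -> Missing icon
  - ticket 3 (Login fails): blocked_by=NULL -> NULL
  - ticket 4 (Race condition): blocked_by=3 -> Login fails
  - ticket 5 (Timeout error): blocked_by=NULL -> NULL
  - ticket 6 (Bad redirect): blocked_by=4 -> Race condition

SQL:
SELECT a.title, b.name AS agent, c.title AS blocked_by
FROM tickets a
LEFT JOIN agents b ON a.agent_id = b.id
LEFT JOIN tickets c ON a.blocked_by = c.id

Result:
title          | agent  | blocked_by    
---------------+--------+---------------
Missing icon   | NULL   | NULL          
Wrong timezone | Olivia | Missing icon  
Login fails    | Victor | NULL          
Race condition | Victor | Login fails   
Timeout error  | Olivia | NULL          
Bad redirect   | Yara   | Race condition


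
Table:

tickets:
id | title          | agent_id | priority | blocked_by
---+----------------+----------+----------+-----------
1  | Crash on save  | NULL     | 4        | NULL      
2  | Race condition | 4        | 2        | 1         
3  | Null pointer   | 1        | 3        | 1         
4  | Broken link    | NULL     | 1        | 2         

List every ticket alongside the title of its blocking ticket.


This is a self-join: tickets is joined to a second copy of itself, matching each row's blocked_by to another row's id. Use LEFT JOIN so rows with blocked_by=NULL are kept.
  - ticket 1 (Crash on save): blocked_by=NULL -> NULL
  - ticket 2 (Race condition): blocked_by=1 -> Crash on save
  - ticket 3 (Null pointer): blocked_by=1 -> Crash on save
  - ticket 4 (Broken link): blocked_by=2 -> Race condition

SQL:
SELECT a.title AS item, b.title AS blocked_by
FROM tickets a
LEFT JOIN tickets b ON a.blocked_by = b.id

Result:
item           | blocked_by    
---------------+---------------
Crash on save  | NULL          
Race condition | Crash on save 
Null pointer   | Crash on save 
Broken link    | Race condition


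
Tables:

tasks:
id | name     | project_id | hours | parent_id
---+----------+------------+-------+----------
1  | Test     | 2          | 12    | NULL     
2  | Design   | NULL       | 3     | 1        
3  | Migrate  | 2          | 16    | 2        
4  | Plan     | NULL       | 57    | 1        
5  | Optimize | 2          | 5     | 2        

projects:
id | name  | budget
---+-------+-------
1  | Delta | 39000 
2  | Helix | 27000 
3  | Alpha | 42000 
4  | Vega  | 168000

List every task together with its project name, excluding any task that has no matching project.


INNER JOIN keeps only tasks rows whose project_id matches an id in projects. Walk through each task:
  - task 1 (Test): project_id=2 -> matches Helix
  - task 2 (Design): project_id=NULL, no match -> dropped
  - task 3 (Migrate): project_id=2 -> matches Helix
  - task 4 (Plan): project_id=NULL, no match -> dropped
  - task 5 (Optimize): project_id=2 -> matches Helix
So 2 of 5 rows are dropped.

SQL:
SELECT a.name, b.name AS project
FROM tasks a
INNER JOIN projects b ON a.project_id = b.id

Result:
name     | project
---------+--------
Test     | Helix  
Migrate  | Helix  
Optimize | Helix  
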